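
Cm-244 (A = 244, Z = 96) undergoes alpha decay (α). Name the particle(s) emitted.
α particle = ⁴₂He (2 protons + 2 neutrons)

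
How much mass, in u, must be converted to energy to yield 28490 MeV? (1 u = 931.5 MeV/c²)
m = E/c² = 30.59 u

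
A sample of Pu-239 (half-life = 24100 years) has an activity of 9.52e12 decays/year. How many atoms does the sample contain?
N = A/λ = 3.31e17 atoms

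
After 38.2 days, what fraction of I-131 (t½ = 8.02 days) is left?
N/N₀ = (1/2)^(t/t½) = 0.03683 = 3.68%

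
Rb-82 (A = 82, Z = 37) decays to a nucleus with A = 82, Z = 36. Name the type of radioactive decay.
ΔA = 0, ΔZ = -1 ⇒ beta-plus decay (β⁺) or electron capture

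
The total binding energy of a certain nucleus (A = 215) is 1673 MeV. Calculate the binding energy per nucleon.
B.E./A = 1673/215 = 7.781 MeV/nucleon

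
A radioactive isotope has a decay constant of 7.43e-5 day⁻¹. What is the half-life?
t½ = ln(2)/λ = 9329 days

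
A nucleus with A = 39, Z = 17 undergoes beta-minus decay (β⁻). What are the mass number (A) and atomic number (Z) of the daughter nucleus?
Daughter: A = 39, Z = 18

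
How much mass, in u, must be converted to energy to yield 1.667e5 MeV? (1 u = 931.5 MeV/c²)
m = E/c² = 179 u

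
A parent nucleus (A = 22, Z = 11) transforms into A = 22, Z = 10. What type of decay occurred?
ΔA = 0, ΔZ = -1 ⇒ beta-plus decay (β⁺) or electron capture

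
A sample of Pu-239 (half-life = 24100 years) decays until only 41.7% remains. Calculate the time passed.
t = t½ × log₂(N₀/N) = 30410 years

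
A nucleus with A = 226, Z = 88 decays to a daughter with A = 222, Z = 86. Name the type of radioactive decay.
ΔA = -4, ΔZ = -2 ⇒ alpha decay (α)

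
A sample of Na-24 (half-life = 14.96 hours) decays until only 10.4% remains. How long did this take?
t = t½ × log₂(N₀/N) = 48.85 hours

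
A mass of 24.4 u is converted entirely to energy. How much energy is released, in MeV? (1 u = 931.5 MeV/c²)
E = mc² = 22730 MeV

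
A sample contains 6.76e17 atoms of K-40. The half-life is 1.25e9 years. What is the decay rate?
A = λN = 3.749e8 decays/year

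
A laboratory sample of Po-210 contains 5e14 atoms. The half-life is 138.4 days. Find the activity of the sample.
A = λN = 2.504e12 decays/day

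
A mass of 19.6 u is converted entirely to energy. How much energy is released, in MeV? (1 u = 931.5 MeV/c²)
E = mc² = 18260 MeV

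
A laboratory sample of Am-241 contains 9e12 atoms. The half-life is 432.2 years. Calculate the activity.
A = λN = 1.443e10 decays/year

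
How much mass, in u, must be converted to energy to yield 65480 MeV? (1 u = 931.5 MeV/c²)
m = E/c² = 70.3 u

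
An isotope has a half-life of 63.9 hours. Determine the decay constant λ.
λ = ln(2)/t½ = 0.01085 hour⁻¹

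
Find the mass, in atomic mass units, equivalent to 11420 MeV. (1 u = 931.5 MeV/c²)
m = E/c² = 12.26 u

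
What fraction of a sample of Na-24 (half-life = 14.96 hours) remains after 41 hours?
N/N₀ = (1/2)^(t/t½) = 0.1496 = 15%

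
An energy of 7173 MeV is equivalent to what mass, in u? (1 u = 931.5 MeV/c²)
m = E/c² = 7.7 u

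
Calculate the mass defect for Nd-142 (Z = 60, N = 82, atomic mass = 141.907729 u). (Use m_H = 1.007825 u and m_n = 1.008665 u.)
Δm = Z·m_H + N·m_n − M = 1.272 u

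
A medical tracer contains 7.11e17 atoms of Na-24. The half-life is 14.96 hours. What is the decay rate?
A = λN = 3.294e16 decays/hour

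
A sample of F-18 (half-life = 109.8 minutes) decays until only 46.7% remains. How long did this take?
t = t½ × log₂(N₀/N) = 120.6 minutes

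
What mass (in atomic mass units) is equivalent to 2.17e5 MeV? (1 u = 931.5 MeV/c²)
m = E/c² = 233 u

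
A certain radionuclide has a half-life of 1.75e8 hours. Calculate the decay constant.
λ = ln(2)/t½ = 3.961e-9 hour⁻¹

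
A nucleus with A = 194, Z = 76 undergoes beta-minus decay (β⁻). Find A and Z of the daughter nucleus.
Daughter: A = 194, Z = 77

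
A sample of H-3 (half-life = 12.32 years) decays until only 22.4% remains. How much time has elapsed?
t = t½ × log₂(N₀/N) = 26.59 years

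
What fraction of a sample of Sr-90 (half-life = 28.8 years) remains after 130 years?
N/N₀ = (1/2)^(t/t½) = 0.04377 = 4.38%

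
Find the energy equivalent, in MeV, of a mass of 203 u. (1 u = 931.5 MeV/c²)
E = mc² = 1.891e5 MeV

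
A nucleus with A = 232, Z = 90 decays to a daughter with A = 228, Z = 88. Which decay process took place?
ΔA = -4, ΔZ = -2 ⇒ alpha decay (α)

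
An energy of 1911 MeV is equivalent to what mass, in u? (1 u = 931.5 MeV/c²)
m = E/c² = 2.052 u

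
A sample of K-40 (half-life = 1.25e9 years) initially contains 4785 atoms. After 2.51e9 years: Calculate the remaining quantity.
N = N₀(1/2)^(t/t½) = 1190 atoms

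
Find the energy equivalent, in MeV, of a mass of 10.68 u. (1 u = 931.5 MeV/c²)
E = mc² = 9948 MeV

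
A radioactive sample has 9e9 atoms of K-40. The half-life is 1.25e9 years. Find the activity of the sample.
A = λN = 4.991 decays/year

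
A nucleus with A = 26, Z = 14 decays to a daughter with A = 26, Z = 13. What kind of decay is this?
ΔA = 0, ΔZ = -1 ⇒ beta-plus decay (β⁺) or electron capture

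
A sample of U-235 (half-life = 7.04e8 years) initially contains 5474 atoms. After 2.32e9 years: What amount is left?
N = N₀(1/2)^(t/t½) = 557.5 atoms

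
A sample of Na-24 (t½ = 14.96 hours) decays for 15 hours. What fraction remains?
N/N₀ = (1/2)^(t/t½) = 0.4991 = 49.9%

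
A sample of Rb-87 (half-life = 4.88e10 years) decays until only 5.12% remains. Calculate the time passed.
t = t½ × log₂(N₀/N) = 2.092e11 years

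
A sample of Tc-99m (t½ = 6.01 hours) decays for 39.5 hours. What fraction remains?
N/N₀ = (1/2)^(t/t½) = 0.01051 = 1.05%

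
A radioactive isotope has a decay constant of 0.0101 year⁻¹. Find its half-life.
t½ = ln(2)/λ = 68.63 years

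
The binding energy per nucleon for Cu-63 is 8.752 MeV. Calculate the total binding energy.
B.E. = 8.752 × 63 = 551.4 MeV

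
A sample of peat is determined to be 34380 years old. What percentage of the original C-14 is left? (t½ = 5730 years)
N/N₀ = (1/2)^(t/t½) = 0.01562 = 1.56%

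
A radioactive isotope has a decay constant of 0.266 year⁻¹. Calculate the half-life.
t½ = ln(2)/λ = 2.606 years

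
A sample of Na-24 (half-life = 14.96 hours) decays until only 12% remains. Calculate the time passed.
t = t½ × log₂(N₀/N) = 45.76 hours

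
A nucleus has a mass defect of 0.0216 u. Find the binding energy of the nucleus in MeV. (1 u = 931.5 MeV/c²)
B.E. = Δm × 931.5 = 20.12 MeV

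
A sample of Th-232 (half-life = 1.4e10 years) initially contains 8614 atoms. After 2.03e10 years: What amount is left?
N = N₀(1/2)^(t/t½) = 3153 atoms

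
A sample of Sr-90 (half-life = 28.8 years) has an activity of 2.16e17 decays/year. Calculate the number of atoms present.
N = A/λ = 8.975e18 atoms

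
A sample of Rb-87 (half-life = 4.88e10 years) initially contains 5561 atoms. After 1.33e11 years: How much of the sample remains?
N = N₀(1/2)^(t/t½) = 840.9 atoms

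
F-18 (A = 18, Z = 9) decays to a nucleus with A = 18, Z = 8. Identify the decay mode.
ΔA = 0, ΔZ = -1 ⇒ beta-plus decay (β⁺) or electron capture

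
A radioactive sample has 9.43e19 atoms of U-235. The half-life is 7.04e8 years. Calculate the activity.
A = λN = 9.285e10 decays/year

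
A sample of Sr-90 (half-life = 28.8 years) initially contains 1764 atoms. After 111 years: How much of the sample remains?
N = N₀(1/2)^(t/t½) = 122 atoms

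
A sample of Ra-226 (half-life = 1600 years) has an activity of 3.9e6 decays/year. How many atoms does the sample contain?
N = A/λ = 9.002e9 atoms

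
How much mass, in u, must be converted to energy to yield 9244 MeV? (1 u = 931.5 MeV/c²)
m = E/c² = 9.924 u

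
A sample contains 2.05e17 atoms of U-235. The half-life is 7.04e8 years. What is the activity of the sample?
A = λN = 2.018e8 decays/year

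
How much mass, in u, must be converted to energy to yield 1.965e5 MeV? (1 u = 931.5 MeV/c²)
m = E/c² = 211 u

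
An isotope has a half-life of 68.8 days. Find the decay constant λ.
λ = ln(2)/t½ = 0.01007 day⁻¹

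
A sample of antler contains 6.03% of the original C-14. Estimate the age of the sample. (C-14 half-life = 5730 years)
Age = t½ × log₂(1/ratio) = 23220 years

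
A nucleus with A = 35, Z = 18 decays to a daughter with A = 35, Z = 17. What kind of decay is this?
ΔA = 0, ΔZ = -1 ⇒ beta-plus decay (β⁺) or electron capture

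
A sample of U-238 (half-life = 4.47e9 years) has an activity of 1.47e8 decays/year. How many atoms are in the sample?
N = A/λ = 9.48e17 atoms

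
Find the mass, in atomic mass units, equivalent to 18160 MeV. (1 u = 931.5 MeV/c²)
m = E/c² = 19.5 u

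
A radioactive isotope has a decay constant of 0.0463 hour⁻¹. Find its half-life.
t½ = ln(2)/λ = 14.97 hours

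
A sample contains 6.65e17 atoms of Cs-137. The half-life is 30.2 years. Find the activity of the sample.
A = λN = 1.526e16 decays/year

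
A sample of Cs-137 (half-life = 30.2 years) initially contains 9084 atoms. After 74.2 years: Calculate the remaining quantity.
N = N₀(1/2)^(t/t½) = 1654 atoms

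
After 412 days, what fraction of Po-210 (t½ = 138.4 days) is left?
N/N₀ = (1/2)^(t/t½) = 0.127 = 12.7%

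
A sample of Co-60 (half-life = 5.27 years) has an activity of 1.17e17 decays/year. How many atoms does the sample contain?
N = A/λ = 8.896e17 atoms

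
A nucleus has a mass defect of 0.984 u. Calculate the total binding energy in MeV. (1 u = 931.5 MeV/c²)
B.E. = Δm × 931.5 = 916.6 MeV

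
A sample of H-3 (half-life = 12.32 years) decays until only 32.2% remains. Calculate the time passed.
t = t½ × log₂(N₀/N) = 20.14 years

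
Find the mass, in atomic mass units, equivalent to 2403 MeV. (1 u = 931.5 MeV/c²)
m = E/c² = 2.58 u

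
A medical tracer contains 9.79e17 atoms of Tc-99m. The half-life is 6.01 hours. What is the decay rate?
A = λN = 1.129e17 decays/hour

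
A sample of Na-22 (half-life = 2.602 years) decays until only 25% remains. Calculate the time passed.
t = t½ × log₂(N₀/N) = 5.204 years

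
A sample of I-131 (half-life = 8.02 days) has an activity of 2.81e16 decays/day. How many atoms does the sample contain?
N = A/λ = 3.251e17 atoms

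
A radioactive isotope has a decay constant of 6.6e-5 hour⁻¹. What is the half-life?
t½ = ln(2)/λ = 10500 hours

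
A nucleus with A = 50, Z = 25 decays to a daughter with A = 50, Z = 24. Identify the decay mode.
ΔA = 0, ΔZ = -1 ⇒ beta-plus decay (β⁺) or electron capture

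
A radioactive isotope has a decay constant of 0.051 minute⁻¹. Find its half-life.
t½ = ln(2)/λ = 13.59 minutes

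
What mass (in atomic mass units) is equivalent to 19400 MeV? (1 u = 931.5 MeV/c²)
m = E/c² = 20.83 u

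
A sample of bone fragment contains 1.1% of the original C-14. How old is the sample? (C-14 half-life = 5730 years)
Age = t½ × log₂(1/ratio) = 37280 years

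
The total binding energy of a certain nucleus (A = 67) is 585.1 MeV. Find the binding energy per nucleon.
B.E./A = 585.1/67 = 8.733 MeV/nucleon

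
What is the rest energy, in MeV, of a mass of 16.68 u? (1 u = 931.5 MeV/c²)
E = mc² = 15540 MeV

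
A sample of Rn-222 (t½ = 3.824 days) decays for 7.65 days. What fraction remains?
N/N₀ = (1/2)^(t/t½) = 0.2499 = 25%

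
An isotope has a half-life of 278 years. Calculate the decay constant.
λ = ln(2)/t½ = 0.002493 year⁻¹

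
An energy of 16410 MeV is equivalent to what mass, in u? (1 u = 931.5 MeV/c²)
m = E/c² = 17.62 u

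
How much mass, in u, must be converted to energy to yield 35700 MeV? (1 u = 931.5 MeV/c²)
m = E/c² = 38.33 u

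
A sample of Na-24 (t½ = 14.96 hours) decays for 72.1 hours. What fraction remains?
N/N₀ = (1/2)^(t/t½) = 0.03541 = 3.54%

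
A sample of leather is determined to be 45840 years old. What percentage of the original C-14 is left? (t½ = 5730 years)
N/N₀ = (1/2)^(t/t½) = 0.003906 = 0.391%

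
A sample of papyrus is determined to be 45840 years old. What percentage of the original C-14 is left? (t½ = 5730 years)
N/N₀ = (1/2)^(t/t½) = 0.003906 = 0.391%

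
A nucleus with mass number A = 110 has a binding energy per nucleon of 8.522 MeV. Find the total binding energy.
B.E. = 8.522 × 110 = 937.4 MeV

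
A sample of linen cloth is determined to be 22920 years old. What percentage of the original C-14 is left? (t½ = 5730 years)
N/N₀ = (1/2)^(t/t½) = 0.0625 = 6.25%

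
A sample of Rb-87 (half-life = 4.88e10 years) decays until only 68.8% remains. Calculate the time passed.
t = t½ × log₂(N₀/N) = 2.633e10 years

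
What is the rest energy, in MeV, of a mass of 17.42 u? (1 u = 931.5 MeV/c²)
E = mc² = 16230 MeV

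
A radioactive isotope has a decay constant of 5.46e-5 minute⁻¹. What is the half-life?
t½ = ln(2)/λ = 12700 minutes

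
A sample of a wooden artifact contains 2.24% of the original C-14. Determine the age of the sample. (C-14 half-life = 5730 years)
Age = t½ × log₂(1/ratio) = 31400 years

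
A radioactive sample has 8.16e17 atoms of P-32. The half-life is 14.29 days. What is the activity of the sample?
A = λN = 3.958e16 decays/day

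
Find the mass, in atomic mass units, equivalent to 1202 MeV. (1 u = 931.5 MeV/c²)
m = E/c² = 1.29 u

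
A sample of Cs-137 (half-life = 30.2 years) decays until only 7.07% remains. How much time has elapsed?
t = t½ × log₂(N₀/N) = 115.4 years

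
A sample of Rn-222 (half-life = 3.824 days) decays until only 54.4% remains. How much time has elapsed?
t = t½ × log₂(N₀/N) = 3.359 days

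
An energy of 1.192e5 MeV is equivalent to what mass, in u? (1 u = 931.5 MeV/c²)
m = E/c² = 128 u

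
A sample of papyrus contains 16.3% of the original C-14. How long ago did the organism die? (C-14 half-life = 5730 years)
Age = t½ × log₂(1/ratio) = 15000 years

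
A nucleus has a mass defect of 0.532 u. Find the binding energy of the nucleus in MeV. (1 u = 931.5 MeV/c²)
B.E. = Δm × 931.5 = 495.6 MeV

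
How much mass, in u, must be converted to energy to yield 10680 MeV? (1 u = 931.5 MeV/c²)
m = E/c² = 11.47 u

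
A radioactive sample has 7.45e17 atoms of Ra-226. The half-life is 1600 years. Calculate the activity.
A = λN = 3.227e14 decays/year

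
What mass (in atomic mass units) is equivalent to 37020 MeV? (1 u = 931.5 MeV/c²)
m = E/c² = 39.74 u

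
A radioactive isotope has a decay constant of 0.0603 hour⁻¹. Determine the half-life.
t½ = ln(2)/λ = 11.49 hours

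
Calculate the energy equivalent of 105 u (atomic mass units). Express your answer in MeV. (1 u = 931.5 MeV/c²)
E = mc² = 97810 MeV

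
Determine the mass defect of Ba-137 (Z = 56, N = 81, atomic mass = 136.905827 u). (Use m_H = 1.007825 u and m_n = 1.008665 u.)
Δm = Z·m_H + N·m_n − M = 1.234 u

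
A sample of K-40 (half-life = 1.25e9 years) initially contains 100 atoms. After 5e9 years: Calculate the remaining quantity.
N = N₀(1/2)^(t/t½) = 6.25 atoms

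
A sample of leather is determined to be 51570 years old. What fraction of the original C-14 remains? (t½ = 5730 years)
N/N₀ = (1/2)^(t/t½) = 0.001953 = 0.195%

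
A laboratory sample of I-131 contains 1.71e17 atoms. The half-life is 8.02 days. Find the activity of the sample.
A = λN = 1.478e16 decays/day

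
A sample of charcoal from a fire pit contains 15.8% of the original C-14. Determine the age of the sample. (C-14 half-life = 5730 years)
Age = t½ × log₂(1/ratio) = 15250 years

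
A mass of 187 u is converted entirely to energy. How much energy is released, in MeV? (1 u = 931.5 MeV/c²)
E = mc² = 1.742e5 MeV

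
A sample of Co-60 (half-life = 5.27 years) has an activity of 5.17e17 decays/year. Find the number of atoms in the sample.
N = A/λ = 3.931e18 atoms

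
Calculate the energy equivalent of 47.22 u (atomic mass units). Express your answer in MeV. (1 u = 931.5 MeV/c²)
E = mc² = 43990 MeV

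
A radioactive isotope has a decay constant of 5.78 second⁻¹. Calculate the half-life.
t½ = ln(2)/λ = 0.1199 seconds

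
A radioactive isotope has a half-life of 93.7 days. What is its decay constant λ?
λ = ln(2)/t½ = 0.007398 day⁻¹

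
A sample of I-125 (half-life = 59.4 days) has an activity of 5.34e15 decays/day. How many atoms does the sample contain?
N = A/λ = 4.576e17 atoms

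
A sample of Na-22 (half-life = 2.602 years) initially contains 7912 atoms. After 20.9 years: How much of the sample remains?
N = N₀(1/2)^(t/t½) = 30.22 atoms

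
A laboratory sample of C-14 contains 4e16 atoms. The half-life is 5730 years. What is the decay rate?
A = λN = 4.839e12 decays/year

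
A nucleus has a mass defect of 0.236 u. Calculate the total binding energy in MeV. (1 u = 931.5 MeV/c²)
B.E. = Δm × 931.5 = 219.8 MeV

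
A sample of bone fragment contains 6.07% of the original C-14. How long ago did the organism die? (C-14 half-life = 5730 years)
Age = t½ × log₂(1/ratio) = 23160 years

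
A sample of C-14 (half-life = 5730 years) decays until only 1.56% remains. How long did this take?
t = t½ × log₂(N₀/N) = 34390 years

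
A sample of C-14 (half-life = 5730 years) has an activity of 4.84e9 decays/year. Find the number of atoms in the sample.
N = A/λ = 4.001e13 atoms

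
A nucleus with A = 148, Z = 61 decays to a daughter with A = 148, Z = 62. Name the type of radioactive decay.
ΔA = 0, ΔZ = +1 ⇒ beta-minus decay (β⁻)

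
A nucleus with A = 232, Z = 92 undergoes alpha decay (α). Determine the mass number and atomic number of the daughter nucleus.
Daughter: A = 228, Z = 90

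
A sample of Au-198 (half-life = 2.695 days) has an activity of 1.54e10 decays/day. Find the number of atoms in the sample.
N = A/λ = 5.988e10 atoms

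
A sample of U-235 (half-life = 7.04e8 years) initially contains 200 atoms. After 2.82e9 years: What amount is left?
N = N₀(1/2)^(t/t½) = 12.45 atoms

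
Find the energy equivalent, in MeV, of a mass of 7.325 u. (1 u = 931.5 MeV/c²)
E = mc² = 6823 MeV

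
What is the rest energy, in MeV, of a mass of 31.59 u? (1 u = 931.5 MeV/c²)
E = mc² = 29430 MeV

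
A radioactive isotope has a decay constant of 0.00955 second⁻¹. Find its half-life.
t½ = ln(2)/λ = 72.58 seconds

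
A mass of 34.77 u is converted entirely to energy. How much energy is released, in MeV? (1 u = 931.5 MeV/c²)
E = mc² = 32390 MeV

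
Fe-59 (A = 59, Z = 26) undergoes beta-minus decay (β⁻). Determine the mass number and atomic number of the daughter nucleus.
Daughter: A = 59, Z = 27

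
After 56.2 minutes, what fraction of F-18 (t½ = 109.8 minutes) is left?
N/N₀ = (1/2)^(t/t½) = 0.7013 = 70.1%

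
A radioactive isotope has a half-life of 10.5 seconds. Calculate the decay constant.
λ = ln(2)/t½ = 0.06601 second⁻¹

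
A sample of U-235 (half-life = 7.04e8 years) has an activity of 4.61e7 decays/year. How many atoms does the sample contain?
N = A/λ = 4.682e16 atoms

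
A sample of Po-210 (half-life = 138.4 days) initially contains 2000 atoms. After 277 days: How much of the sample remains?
N = N₀(1/2)^(t/t½) = 499.5 atoms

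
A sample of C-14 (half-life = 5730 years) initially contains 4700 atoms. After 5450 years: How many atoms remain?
N = N₀(1/2)^(t/t½) = 2431 atoms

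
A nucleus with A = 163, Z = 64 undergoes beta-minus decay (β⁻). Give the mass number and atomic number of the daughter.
Daughter: A = 163, Z = 65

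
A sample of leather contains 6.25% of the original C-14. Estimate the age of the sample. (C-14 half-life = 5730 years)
Age = t½ × log₂(1/ratio) = 22920 years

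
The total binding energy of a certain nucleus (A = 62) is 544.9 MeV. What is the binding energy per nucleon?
B.E./A = 544.9/62 = 8.789 MeV/nucleon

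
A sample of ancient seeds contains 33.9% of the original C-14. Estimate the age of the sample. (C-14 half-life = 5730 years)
Age = t½ × log₂(1/ratio) = 8942 years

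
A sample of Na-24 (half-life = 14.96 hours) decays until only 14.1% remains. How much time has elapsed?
t = t½ × log₂(N₀/N) = 42.28 hours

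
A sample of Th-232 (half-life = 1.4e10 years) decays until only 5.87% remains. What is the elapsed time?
t = t½ × log₂(N₀/N) = 5.727e10 years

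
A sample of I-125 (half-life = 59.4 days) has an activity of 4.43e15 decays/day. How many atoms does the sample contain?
N = A/λ = 3.796e17 atoms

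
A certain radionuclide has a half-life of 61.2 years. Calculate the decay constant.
λ = ln(2)/t½ = 0.01133 year⁻¹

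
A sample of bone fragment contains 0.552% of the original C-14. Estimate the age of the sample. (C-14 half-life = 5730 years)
Age = t½ × log₂(1/ratio) = 42980 years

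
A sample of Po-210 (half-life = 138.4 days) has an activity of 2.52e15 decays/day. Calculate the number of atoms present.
N = A/λ = 5.032e17 atoms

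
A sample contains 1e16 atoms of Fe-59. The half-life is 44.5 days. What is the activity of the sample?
A = λN = 1.558e14 decays/day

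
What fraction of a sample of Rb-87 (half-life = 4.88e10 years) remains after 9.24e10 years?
N/N₀ = (1/2)^(t/t½) = 0.2692 = 26.9%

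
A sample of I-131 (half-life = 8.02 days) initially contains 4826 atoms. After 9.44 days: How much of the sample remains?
N = N₀(1/2)^(t/t½) = 2134 atoms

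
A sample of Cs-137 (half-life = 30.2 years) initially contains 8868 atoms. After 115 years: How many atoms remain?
N = N₀(1/2)^(t/t½) = 633.2 atoms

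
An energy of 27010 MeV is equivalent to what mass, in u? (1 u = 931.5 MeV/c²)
m = E/c² = 29 u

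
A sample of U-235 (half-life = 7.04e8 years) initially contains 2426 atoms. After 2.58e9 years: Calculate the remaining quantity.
N = N₀(1/2)^(t/t½) = 191.3 atoms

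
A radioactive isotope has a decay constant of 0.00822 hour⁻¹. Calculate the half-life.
t½ = ln(2)/λ = 84.32 hours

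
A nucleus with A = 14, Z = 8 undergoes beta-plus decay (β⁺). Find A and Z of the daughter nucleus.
Daughter: A = 14, Z = 7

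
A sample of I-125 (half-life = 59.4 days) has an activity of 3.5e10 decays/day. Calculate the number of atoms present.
N = A/λ = 2.999e12 atoms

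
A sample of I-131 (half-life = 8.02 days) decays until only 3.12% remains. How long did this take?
t = t½ × log₂(N₀/N) = 40.12 days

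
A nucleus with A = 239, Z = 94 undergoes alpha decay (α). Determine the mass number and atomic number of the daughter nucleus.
Daughter: A = 235, Z = 92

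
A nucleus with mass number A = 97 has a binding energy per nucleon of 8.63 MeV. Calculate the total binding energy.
B.E. = 8.63 × 97 = 837.1 MeV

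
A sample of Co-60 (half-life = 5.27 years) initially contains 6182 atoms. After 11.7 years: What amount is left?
N = N₀(1/2)^(t/t½) = 1327 atoms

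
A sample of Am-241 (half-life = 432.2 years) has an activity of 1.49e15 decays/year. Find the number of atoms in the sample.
N = A/λ = 9.291e17 atoms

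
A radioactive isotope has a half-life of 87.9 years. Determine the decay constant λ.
λ = ln(2)/t½ = 0.007886 year⁻¹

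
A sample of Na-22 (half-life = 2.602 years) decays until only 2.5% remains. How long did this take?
t = t½ × log₂(N₀/N) = 13.85 years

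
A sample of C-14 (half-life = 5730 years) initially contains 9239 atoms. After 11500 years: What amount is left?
N = N₀(1/2)^(t/t½) = 2299 atoms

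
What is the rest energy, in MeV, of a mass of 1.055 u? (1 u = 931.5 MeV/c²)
E = mc² = 982.7 MeV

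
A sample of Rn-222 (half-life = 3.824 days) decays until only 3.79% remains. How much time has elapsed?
t = t½ × log₂(N₀/N) = 18.06 days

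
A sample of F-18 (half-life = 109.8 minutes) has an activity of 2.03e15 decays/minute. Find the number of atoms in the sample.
N = A/λ = 3.216e17 atoms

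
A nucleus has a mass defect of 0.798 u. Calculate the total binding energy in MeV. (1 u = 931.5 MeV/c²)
B.E. = Δm × 931.5 = 743.3 MeV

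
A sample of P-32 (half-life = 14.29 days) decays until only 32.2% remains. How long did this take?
t = t½ × log₂(N₀/N) = 23.36 days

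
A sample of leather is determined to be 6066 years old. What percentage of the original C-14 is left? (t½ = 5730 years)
N/N₀ = (1/2)^(t/t½) = 0.4801 = 48%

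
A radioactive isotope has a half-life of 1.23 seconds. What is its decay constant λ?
λ = ln(2)/t½ = 0.5635 second⁻¹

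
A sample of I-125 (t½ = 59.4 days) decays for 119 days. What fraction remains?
N/N₀ = (1/2)^(t/t½) = 0.2494 = 24.9%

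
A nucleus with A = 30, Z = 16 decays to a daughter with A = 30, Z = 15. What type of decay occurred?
ΔA = 0, ΔZ = -1 ⇒ beta-plus decay (β⁺) or electron capture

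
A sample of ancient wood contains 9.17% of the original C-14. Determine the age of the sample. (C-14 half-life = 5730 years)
Age = t½ × log₂(1/ratio) = 19750 years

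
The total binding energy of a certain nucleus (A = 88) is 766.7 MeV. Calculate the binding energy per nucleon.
B.E./A = 766.7/88 = 8.713 MeV/nucleon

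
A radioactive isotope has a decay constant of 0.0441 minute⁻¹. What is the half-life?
t½ = ln(2)/λ = 15.72 minutes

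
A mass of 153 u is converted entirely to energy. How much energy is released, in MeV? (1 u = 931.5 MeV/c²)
E = mc² = 1.425e5 MeV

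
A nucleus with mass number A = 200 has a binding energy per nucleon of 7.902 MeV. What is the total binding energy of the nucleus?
B.E. = 7.902 × 200 = 1580 MeV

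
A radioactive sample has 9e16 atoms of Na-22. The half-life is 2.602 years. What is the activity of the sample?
A = λN = 2.398e16 decays/year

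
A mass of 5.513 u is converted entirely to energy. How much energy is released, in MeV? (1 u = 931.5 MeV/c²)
E = mc² = 5135 MeV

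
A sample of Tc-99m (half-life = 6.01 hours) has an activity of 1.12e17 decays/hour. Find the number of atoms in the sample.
N = A/λ = 9.711e17 atoms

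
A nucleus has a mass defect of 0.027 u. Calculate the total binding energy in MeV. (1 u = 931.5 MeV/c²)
B.E. = Δm × 931.5 = 25.15 MeV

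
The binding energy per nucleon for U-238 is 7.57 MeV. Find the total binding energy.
B.E. = 7.57 × 238 = 1802 MeV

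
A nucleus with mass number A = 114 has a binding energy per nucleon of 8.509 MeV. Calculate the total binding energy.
B.E. = 8.509 × 114 = 970 MeV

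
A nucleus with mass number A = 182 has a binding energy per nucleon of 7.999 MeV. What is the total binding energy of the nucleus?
B.E. = 7.999 × 182 = 1456 MeV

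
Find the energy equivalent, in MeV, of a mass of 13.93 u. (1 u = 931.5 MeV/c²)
E = mc² = 12980 MeV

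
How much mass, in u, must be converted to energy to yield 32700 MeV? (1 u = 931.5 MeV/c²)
m = E/c² = 35.1 u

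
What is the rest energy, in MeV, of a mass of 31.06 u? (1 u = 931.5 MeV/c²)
E = mc² = 28930 MeV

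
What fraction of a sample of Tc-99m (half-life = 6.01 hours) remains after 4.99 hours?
N/N₀ = (1/2)^(t/t½) = 0.5624 = 56.2%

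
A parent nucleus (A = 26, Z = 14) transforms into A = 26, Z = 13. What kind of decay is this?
ΔA = 0, ΔZ = -1 ⇒ beta-plus decay (β⁺) or electron capture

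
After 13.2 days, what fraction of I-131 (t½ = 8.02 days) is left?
N/N₀ = (1/2)^(t/t½) = 0.3196 = 32%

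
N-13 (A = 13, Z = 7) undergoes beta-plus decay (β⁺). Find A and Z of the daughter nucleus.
Daughter: A = 13, Z = 6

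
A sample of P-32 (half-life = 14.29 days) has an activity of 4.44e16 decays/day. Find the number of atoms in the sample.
N = A/λ = 9.154e17 atoms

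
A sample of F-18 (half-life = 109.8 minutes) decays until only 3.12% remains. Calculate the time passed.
t = t½ × log₂(N₀/N) = 549.3 minutes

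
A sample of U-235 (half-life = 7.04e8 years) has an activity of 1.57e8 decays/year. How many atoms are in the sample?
N = A/λ = 1.595e17 atoms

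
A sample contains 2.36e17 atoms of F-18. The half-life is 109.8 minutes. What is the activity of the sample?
A = λN = 1.49e15 decays/minute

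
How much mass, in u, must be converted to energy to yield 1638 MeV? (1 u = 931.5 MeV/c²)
m = E/c² = 1.758 u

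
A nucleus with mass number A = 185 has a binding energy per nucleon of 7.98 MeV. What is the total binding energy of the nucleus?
B.E. = 7.98 × 185 = 1476 MeV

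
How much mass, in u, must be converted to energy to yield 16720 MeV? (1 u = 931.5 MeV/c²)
m = E/c² = 17.95 u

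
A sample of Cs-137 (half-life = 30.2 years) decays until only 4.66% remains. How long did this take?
t = t½ × log₂(N₀/N) = 133.6 years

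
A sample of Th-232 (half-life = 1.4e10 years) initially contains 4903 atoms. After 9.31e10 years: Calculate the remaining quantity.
N = N₀(1/2)^(t/t½) = 48.82 atoms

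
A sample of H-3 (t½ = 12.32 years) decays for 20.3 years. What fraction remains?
N/N₀ = (1/2)^(t/t½) = 0.3191 = 31.9%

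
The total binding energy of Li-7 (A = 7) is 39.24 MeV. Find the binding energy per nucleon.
B.E./A = 39.24/7 = 5.606 MeV/nucleon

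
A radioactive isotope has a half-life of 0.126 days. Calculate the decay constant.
λ = ln(2)/t½ = 5.501 day⁻¹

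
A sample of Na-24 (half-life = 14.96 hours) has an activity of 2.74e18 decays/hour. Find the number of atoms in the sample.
N = A/λ = 5.914e19 atoms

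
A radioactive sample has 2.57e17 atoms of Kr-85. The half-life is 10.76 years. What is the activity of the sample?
A = λN = 1.656e16 decays/year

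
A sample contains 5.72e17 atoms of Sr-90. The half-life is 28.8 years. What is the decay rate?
A = λN = 1.377e16 decays/year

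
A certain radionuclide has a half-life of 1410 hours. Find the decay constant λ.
λ = ln(2)/t½ = 4.916e-4 hour⁻¹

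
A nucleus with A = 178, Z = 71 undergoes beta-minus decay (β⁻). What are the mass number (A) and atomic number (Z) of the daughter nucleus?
Daughter: A = 178, Z = 72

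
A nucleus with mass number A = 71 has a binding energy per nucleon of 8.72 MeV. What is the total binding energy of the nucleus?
B.E. = 8.72 × 71 = 619.1 MeV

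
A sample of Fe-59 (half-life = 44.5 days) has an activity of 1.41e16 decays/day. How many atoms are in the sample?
N = A/λ = 9.052e17 atoms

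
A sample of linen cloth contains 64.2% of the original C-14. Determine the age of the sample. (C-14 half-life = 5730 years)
Age = t½ × log₂(1/ratio) = 3664 years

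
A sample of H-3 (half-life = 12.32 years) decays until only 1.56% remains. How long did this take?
t = t½ × log₂(N₀/N) = 73.95 years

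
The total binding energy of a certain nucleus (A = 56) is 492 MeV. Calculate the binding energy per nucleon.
B.E./A = 492/56 = 8.786 MeV/nucleon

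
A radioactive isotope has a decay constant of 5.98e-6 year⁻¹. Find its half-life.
t½ = ln(2)/λ = 1.159e5 years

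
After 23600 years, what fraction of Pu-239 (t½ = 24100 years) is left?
N/N₀ = (1/2)^(t/t½) = 0.5072 = 50.7%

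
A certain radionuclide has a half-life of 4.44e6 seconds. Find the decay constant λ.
λ = ln(2)/t½ = 1.561e-7 second⁻¹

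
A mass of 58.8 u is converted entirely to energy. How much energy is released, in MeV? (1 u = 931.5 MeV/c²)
E = mc² = 54770 MeV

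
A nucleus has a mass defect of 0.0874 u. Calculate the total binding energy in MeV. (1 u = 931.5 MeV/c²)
B.E. = Δm × 931.5 = 81.41 MeV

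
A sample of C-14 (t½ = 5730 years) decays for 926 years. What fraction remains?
N/N₀ = (1/2)^(t/t½) = 0.894 = 89.4%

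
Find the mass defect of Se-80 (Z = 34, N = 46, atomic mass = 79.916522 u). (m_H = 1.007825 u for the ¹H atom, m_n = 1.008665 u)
Δm = Z·m_H + N·m_n − M = 0.7481 u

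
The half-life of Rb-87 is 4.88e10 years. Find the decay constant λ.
λ = ln(2)/t½ = 1.42e-11 year⁻¹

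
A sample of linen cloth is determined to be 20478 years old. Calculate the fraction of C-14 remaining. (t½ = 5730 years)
N/N₀ = (1/2)^(t/t½) = 0.08398 = 8.4%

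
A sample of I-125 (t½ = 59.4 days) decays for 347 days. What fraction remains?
N/N₀ = (1/2)^(t/t½) = 0.01744 = 1.74%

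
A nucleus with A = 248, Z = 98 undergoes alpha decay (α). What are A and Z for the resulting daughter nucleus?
Daughter: A = 244, Z = 96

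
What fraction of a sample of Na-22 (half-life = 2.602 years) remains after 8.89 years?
N/N₀ = (1/2)^(t/t½) = 0.09365 = 9.36%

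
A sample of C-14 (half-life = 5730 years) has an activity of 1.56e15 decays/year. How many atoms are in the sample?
N = A/λ = 1.29e19 atoms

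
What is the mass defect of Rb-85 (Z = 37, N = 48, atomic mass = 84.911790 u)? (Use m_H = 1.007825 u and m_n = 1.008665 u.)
Δm = Z·m_H + N·m_n − M = 0.7937 u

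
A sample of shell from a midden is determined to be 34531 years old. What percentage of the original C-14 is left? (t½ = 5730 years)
N/N₀ = (1/2)^(t/t½) = 0.01534 = 1.53%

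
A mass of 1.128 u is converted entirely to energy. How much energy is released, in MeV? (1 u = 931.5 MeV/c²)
E = mc² = 1051 MeV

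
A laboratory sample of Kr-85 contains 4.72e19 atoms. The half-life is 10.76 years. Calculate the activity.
A = λN = 3.041e18 decays/year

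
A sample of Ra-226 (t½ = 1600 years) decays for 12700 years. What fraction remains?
N/N₀ = (1/2)^(t/t½) = 0.004079 = 0.408%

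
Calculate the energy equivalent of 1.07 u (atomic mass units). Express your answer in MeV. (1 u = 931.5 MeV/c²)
E = mc² = 996.7 MeV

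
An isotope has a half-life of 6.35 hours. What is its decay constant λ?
λ = ln(2)/t½ = 0.1092 hour⁻¹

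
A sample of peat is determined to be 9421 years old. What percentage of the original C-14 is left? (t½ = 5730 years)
N/N₀ = (1/2)^(t/t½) = 0.3199 = 32%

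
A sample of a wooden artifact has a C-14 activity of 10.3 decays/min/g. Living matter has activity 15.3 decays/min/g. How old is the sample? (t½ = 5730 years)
Age = t½ × log₂(A₀/A) = 3271 years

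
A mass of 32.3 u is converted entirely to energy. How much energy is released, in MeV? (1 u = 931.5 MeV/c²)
E = mc² = 30090 MeV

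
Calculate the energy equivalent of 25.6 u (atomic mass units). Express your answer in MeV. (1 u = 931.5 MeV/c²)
E = mc² = 23850 MeV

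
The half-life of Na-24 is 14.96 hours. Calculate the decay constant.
λ = ln(2)/t½ = 0.04633 hour⁻¹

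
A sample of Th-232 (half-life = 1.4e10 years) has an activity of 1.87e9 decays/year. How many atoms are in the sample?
N = A/λ = 3.777e19 atoms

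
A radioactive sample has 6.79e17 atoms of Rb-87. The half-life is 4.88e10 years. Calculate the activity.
A = λN = 9.644e6 decays/year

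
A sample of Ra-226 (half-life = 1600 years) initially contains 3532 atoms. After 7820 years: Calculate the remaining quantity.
N = N₀(1/2)^(t/t½) = 119.3 atoms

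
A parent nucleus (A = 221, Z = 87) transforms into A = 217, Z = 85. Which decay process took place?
ΔA = -4, ΔZ = -2 ⇒ alpha decay (α)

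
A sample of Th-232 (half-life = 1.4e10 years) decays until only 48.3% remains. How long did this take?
t = t½ × log₂(N₀/N) = 1.47e10 years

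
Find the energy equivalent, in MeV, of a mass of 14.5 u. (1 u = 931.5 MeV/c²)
E = mc² = 13510 MeV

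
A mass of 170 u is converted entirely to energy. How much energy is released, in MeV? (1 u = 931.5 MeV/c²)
E = mc² = 1.584e5 MeV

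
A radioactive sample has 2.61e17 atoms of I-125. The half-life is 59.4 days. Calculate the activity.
A = λN = 3.046e15 decays/day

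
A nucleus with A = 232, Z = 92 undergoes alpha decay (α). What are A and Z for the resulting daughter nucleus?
Daughter: A = 228, Z = 90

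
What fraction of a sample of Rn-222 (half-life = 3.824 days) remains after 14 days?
N/N₀ = (1/2)^(t/t½) = 0.07905 = 7.91%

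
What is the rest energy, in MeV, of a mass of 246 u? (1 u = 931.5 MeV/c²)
E = mc² = 2.291e5 MeV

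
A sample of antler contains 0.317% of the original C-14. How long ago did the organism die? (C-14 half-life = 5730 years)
Age = t½ × log₂(1/ratio) = 47570 years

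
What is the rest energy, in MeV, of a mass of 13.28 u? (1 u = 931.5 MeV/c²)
E = mc² = 12370 MeV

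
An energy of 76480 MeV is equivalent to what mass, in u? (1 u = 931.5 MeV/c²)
m = E/c² = 82.1 u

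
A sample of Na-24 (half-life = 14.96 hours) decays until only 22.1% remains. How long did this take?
t = t½ × log₂(N₀/N) = 32.58 hours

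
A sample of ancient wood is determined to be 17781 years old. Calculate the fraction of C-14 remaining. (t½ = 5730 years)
N/N₀ = (1/2)^(t/t½) = 0.1164 = 11.6%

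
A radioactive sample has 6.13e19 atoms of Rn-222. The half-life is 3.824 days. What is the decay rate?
A = λN = 1.111e19 decays/day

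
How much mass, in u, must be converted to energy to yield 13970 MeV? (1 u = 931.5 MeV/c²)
m = E/c² = 15 u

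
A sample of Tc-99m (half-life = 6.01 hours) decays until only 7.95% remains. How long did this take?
t = t½ × log₂(N₀/N) = 21.95 hours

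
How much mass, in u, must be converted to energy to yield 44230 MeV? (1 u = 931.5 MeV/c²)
m = E/c² = 47.48 u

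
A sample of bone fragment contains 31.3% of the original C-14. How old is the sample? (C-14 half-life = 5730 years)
Age = t½ × log₂(1/ratio) = 9602 years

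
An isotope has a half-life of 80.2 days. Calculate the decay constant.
λ = ln(2)/t½ = 0.008643 day⁻¹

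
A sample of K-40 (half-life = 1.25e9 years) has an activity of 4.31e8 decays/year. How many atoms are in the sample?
N = A/λ = 7.773e17 atoms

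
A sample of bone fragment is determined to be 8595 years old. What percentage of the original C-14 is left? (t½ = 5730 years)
N/N₀ = (1/2)^(t/t½) = 0.3536 = 35.4%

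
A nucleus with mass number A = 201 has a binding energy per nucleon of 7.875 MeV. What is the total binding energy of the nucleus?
B.E. = 7.875 × 201 = 1583 MeV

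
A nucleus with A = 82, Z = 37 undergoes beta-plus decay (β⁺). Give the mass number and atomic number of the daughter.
Daughter: A = 82, Z = 36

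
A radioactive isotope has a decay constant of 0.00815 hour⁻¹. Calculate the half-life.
t½ = ln(2)/λ = 85.05 hours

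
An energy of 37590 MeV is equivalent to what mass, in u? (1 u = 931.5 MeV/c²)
m = E/c² = 40.35 u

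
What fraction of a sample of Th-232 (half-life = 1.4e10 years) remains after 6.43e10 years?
N/N₀ = (1/2)^(t/t½) = 0.04144 = 4.14%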